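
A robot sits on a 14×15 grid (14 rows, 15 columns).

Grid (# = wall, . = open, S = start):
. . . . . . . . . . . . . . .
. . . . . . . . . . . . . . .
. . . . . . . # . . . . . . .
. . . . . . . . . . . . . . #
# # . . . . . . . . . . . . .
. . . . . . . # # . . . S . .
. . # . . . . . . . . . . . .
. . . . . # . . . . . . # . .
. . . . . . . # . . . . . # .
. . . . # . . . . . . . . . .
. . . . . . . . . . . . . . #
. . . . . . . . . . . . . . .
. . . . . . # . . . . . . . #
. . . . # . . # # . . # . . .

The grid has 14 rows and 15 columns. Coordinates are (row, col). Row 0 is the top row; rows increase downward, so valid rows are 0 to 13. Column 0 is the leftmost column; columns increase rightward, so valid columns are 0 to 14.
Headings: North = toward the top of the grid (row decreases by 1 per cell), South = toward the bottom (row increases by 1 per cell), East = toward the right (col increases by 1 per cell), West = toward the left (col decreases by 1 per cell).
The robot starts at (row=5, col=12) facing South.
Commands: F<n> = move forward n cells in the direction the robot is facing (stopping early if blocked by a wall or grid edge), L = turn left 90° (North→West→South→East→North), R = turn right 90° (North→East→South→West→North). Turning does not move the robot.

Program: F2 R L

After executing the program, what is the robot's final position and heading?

Start: (row=5, col=12), facing South
  F2: move forward 1/2 (blocked), now at (row=6, col=12)
  R: turn right, now facing West
  L: turn left, now facing South
Final: (row=6, col=12), facing South

Answer: Final position: (row=6, col=12), facing South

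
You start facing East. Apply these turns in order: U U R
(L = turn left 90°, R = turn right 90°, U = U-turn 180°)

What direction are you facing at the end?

Answer: Final heading: South

Derivation:
Start: East
  U (U-turn (180°)) -> West
  U (U-turn (180°)) -> East
  R (right (90° clockwise)) -> South
Final: South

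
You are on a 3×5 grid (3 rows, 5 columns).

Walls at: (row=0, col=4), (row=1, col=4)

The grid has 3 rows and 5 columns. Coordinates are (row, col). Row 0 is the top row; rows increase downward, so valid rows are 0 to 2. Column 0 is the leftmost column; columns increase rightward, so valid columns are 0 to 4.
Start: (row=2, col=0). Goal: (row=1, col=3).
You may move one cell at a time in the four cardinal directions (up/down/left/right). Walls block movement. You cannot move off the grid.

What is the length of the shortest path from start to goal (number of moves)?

BFS from (row=2, col=0) until reaching (row=1, col=3):
  Distance 0: (row=2, col=0)
  Distance 1: (row=1, col=0), (row=2, col=1)
  Distance 2: (row=0, col=0), (row=1, col=1), (row=2, col=2)
  Distance 3: (row=0, col=1), (row=1, col=2), (row=2, col=3)
  Distance 4: (row=0, col=2), (row=1, col=3), (row=2, col=4)  <- goal reached here
One shortest path (4 moves): (row=2, col=0) -> (row=2, col=1) -> (row=2, col=2) -> (row=2, col=3) -> (row=1, col=3)

Answer: Shortest path length: 4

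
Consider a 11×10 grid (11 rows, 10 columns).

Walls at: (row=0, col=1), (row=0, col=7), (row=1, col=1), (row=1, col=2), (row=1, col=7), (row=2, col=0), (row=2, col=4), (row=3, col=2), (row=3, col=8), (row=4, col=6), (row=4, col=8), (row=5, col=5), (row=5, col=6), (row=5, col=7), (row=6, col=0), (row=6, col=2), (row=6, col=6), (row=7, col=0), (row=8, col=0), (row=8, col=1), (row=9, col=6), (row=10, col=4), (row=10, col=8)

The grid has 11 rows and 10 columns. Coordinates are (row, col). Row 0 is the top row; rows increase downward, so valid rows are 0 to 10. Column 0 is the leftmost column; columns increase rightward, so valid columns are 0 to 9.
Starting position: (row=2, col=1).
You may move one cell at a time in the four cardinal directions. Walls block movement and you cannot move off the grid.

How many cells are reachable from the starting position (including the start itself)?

BFS flood-fill from (row=2, col=1):
  Distance 0: (row=2, col=1)
  Distance 1: (row=2, col=2), (row=3, col=1)
  Distance 2: (row=2, col=3), (row=3, col=0), (row=4, col=1)
  Distance 3: (row=1, col=3), (row=3, col=3), (row=4, col=0), (row=4, col=2), (row=5, col=1)
  Distance 4: (row=0, col=3), (row=1, col=4), (row=3, col=4), (row=4, col=3), (row=5, col=0), (row=5, col=2), (row=6, col=1)
  Distance 5: (row=0, col=2), (row=0, col=4), (row=1, col=5), (row=3, col=5), (row=4, col=4), (row=5, col=3), (row=7, col=1)
  Distance 6: (row=0, col=5), (row=1, col=6), (row=2, col=5), (row=3, col=6), (row=4, col=5), (row=5, col=4), (row=6, col=3), (row=7, col=2)
  Distance 7: (row=0, col=6), (row=2, col=6), (row=3, col=7), (row=6, col=4), (row=7, col=3), (row=8, col=2)
  Distance 8: (row=2, col=7), (row=4, col=7), (row=6, col=5), (row=7, col=4), (row=8, col=3), (row=9, col=2)
  Distance 9: (row=2, col=8), (row=7, col=5), (row=8, col=4), (row=9, col=1), (row=9, col=3), (row=10, col=2)
  Distance 10: (row=1, col=8), (row=2, col=9), (row=7, col=6), (row=8, col=5), (row=9, col=0), (row=9, col=4), (row=10, col=1), (row=10, col=3)
  Distance 11: (row=0, col=8), (row=1, col=9), (row=3, col=9), (row=7, col=7), (row=8, col=6), (row=9, col=5), (row=10, col=0)
  Distance 12: (row=0, col=9), (row=4, col=9), (row=6, col=7), (row=7, col=8), (row=8, col=7), (row=10, col=5)
  Distance 13: (row=5, col=9), (row=6, col=8), (row=7, col=9), (row=8, col=8), (row=9, col=7), (row=10, col=6)
  Distance 14: (row=5, col=8), (row=6, col=9), (row=8, col=9), (row=9, col=8), (row=10, col=7)
  Distance 15: (row=9, col=9)
  Distance 16: (row=10, col=9)
Total reachable: 85 (grid has 87 open cells total)

Answer: Reachable cells: 85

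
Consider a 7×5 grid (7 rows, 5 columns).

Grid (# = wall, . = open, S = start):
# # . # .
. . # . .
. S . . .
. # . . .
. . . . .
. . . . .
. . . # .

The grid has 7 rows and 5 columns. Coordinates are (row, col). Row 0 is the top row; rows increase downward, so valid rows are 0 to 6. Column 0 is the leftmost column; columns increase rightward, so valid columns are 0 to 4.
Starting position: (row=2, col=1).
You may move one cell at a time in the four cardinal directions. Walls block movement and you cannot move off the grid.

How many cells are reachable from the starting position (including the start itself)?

Answer: Reachable cells: 28

Derivation:
BFS flood-fill from (row=2, col=1):
  Distance 0: (row=2, col=1)
  Distance 1: (row=1, col=1), (row=2, col=0), (row=2, col=2)
  Distance 2: (row=1, col=0), (row=2, col=3), (row=3, col=0), (row=3, col=2)
  Distance 3: (row=1, col=3), (row=2, col=4), (row=3, col=3), (row=4, col=0), (row=4, col=2)
  Distance 4: (row=1, col=4), (row=3, col=4), (row=4, col=1), (row=4, col=3), (row=5, col=0), (row=5, col=2)
  Distance 5: (row=0, col=4), (row=4, col=4), (row=5, col=1), (row=5, col=3), (row=6, col=0), (row=6, col=2)
  Distance 6: (row=5, col=4), (row=6, col=1)
  Distance 7: (row=6, col=4)
Total reachable: 28 (grid has 29 open cells total)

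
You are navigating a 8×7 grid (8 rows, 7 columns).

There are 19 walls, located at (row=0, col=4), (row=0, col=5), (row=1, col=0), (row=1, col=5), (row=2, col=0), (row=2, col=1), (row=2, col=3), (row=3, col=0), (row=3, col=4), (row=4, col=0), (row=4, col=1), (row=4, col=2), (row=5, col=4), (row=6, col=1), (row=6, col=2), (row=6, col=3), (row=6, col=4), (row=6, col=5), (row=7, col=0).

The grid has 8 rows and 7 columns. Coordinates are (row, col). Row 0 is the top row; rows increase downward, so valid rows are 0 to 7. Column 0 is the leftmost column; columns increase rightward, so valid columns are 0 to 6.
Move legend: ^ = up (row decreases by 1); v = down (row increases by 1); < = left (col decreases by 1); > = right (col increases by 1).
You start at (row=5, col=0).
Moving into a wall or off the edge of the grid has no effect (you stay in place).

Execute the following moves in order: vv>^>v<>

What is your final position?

Answer: Final position: (row=5, col=1)

Derivation:
Start: (row=5, col=0)
  v (down): (row=5, col=0) -> (row=6, col=0)
  v (down): blocked, stay at (row=6, col=0)
  > (right): blocked, stay at (row=6, col=0)
  ^ (up): (row=6, col=0) -> (row=5, col=0)
  > (right): (row=5, col=0) -> (row=5, col=1)
  v (down): blocked, stay at (row=5, col=1)
  < (left): (row=5, col=1) -> (row=5, col=0)
  > (right): (row=5, col=0) -> (row=5, col=1)
Final: (row=5, col=1)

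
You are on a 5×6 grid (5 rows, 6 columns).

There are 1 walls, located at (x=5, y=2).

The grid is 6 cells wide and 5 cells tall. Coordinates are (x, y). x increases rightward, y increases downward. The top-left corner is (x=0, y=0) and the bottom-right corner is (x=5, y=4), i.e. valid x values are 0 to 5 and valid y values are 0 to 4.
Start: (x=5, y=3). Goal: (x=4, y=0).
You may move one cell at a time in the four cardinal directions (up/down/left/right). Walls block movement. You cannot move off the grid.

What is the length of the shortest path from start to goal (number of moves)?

BFS from (x=5, y=3) until reaching (x=4, y=0):
  Distance 0: (x=5, y=3)
  Distance 1: (x=4, y=3), (x=5, y=4)
  Distance 2: (x=4, y=2), (x=3, y=3), (x=4, y=4)
  Distance 3: (x=4, y=1), (x=3, y=2), (x=2, y=3), (x=3, y=4)
  Distance 4: (x=4, y=0), (x=3, y=1), (x=5, y=1), (x=2, y=2), (x=1, y=3), (x=2, y=4)  <- goal reached here
One shortest path (4 moves): (x=5, y=3) -> (x=4, y=3) -> (x=4, y=2) -> (x=4, y=1) -> (x=4, y=0)

Answer: Shortest path length: 4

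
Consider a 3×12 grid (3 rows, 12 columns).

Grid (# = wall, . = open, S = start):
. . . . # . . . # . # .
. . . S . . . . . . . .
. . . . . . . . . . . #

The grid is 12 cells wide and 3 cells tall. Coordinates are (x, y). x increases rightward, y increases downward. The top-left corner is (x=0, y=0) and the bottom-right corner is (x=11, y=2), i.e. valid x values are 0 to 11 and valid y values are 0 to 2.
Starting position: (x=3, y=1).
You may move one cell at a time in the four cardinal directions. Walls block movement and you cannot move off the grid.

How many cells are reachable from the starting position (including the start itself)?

BFS flood-fill from (x=3, y=1):
  Distance 0: (x=3, y=1)
  Distance 1: (x=3, y=0), (x=2, y=1), (x=4, y=1), (x=3, y=2)
  Distance 2: (x=2, y=0), (x=1, y=1), (x=5, y=1), (x=2, y=2), (x=4, y=2)
  Distance 3: (x=1, y=0), (x=5, y=0), (x=0, y=1), (x=6, y=1), (x=1, y=2), (x=5, y=2)
  Distance 4: (x=0, y=0), (x=6, y=0), (x=7, y=1), (x=0, y=2), (x=6, y=2)
  Distance 5: (x=7, y=0), (x=8, y=1), (x=7, y=2)
  Distance 6: (x=9, y=1), (x=8, y=2)
  Distance 7: (x=9, y=0), (x=10, y=1), (x=9, y=2)
  Distance 8: (x=11, y=1), (x=10, y=2)
  Distance 9: (x=11, y=0)
Total reachable: 32 (grid has 32 open cells total)

Answer: Reachable cells: 32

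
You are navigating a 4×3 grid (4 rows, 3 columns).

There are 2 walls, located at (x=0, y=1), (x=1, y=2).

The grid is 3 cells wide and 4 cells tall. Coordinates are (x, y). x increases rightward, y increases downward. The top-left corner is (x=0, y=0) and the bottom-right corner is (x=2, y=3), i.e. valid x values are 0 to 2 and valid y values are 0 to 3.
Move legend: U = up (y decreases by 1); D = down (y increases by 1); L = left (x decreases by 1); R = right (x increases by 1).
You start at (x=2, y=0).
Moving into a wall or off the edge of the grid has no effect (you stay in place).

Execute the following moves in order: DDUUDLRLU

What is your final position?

Start: (x=2, y=0)
  D (down): (x=2, y=0) -> (x=2, y=1)
  D (down): (x=2, y=1) -> (x=2, y=2)
  U (up): (x=2, y=2) -> (x=2, y=1)
  U (up): (x=2, y=1) -> (x=2, y=0)
  D (down): (x=2, y=0) -> (x=2, y=1)
  L (left): (x=2, y=1) -> (x=1, y=1)
  R (right): (x=1, y=1) -> (x=2, y=1)
  L (left): (x=2, y=1) -> (x=1, y=1)
  U (up): (x=1, y=1) -> (x=1, y=0)
Final: (x=1, y=0)

Answer: Final position: (x=1, y=0)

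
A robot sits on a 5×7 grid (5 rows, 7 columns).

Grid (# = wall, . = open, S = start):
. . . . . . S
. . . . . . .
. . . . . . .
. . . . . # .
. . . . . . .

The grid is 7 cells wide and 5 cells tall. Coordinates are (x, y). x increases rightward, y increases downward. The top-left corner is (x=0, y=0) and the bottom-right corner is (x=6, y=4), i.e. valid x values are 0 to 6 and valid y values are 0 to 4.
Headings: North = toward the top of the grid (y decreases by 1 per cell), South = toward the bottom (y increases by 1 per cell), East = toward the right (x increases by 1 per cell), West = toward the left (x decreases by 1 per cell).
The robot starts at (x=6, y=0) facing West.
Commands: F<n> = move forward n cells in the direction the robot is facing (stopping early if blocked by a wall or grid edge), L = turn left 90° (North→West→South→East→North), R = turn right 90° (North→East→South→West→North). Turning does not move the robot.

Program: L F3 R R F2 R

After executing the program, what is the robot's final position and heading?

Start: (x=6, y=0), facing West
  L: turn left, now facing South
  F3: move forward 3, now at (x=6, y=3)
  R: turn right, now facing West
  R: turn right, now facing North
  F2: move forward 2, now at (x=6, y=1)
  R: turn right, now facing East
Final: (x=6, y=1), facing East

Answer: Final position: (x=6, y=1), facing East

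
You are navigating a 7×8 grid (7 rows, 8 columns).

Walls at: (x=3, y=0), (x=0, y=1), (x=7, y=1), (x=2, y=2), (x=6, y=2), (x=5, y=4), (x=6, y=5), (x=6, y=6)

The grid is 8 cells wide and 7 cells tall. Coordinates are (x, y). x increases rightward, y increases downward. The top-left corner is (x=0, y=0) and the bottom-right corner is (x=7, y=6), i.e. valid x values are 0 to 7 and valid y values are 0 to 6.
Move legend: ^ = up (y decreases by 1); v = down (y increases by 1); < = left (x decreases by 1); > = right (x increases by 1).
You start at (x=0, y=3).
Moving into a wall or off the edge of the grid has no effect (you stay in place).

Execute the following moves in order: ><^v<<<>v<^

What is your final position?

Start: (x=0, y=3)
  > (right): (x=0, y=3) -> (x=1, y=3)
  < (left): (x=1, y=3) -> (x=0, y=3)
  ^ (up): (x=0, y=3) -> (x=0, y=2)
  v (down): (x=0, y=2) -> (x=0, y=3)
  [×3]< (left): blocked, stay at (x=0, y=3)
  > (right): (x=0, y=3) -> (x=1, y=3)
  v (down): (x=1, y=3) -> (x=1, y=4)
  < (left): (x=1, y=4) -> (x=0, y=4)
  ^ (up): (x=0, y=4) -> (x=0, y=3)
Final: (x=0, y=3)

Answer: Final position: (x=0, y=3)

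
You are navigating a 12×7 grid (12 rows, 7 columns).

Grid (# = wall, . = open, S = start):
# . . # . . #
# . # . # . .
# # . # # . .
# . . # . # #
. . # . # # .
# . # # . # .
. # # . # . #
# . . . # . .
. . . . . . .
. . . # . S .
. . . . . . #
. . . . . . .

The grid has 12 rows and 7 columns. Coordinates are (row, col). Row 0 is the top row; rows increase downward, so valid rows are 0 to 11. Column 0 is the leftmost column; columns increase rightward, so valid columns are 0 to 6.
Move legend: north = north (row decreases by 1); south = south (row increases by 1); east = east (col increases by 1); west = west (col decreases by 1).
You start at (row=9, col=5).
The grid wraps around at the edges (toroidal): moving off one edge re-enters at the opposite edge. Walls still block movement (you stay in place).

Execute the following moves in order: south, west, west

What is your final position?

Start: (row=9, col=5)
  south (south): (row=9, col=5) -> (row=10, col=5)
  west (west): (row=10, col=5) -> (row=10, col=4)
  west (west): (row=10, col=4) -> (row=10, col=3)
Final: (row=10, col=3)

Answer: Final position: (row=10, col=3)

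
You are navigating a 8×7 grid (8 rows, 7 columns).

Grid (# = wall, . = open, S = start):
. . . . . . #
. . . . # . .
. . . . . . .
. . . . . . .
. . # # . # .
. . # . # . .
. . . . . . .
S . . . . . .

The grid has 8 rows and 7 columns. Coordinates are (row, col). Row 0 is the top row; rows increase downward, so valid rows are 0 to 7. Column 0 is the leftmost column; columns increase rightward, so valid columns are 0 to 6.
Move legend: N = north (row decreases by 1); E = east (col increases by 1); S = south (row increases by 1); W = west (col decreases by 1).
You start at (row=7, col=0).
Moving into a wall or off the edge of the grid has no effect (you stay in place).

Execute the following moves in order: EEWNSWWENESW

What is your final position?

Answer: Final position: (row=7, col=1)

Derivation:
Start: (row=7, col=0)
  E (east): (row=7, col=0) -> (row=7, col=1)
  E (east): (row=7, col=1) -> (row=7, col=2)
  W (west): (row=7, col=2) -> (row=7, col=1)
  N (north): (row=7, col=1) -> (row=6, col=1)
  S (south): (row=6, col=1) -> (row=7, col=1)
  W (west): (row=7, col=1) -> (row=7, col=0)
  W (west): blocked, stay at (row=7, col=0)
  E (east): (row=7, col=0) -> (row=7, col=1)
  N (north): (row=7, col=1) -> (row=6, col=1)
  E (east): (row=6, col=1) -> (row=6, col=2)
  S (south): (row=6, col=2) -> (row=7, col=2)
  W (west): (row=7, col=2) -> (row=7, col=1)
Final: (row=7, col=1)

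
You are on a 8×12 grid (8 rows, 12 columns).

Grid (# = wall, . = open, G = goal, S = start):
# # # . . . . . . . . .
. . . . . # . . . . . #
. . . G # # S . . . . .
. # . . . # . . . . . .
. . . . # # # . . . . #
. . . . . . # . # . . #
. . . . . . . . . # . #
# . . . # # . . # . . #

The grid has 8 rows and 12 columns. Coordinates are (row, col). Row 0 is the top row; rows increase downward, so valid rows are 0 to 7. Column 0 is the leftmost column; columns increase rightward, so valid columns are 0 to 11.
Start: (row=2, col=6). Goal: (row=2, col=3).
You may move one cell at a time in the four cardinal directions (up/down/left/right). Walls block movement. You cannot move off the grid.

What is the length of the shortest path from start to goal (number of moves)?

Answer: Shortest path length: 7

Derivation:
BFS from (row=2, col=6) until reaching (row=2, col=3):
  Distance 0: (row=2, col=6)
  Distance 1: (row=1, col=6), (row=2, col=7), (row=3, col=6)
  Distance 2: (row=0, col=6), (row=1, col=7), (row=2, col=8), (row=3, col=7)
  Distance 3: (row=0, col=5), (row=0, col=7), (row=1, col=8), (row=2, col=9), (row=3, col=8), (row=4, col=7)
  Distance 4: (row=0, col=4), (row=0, col=8), (row=1, col=9), (row=2, col=10), (row=3, col=9), (row=4, col=8), (row=5, col=7)
  Distance 5: (row=0, col=3), (row=0, col=9), (row=1, col=4), (row=1, col=10), (row=2, col=11), (row=3, col=10), (row=4, col=9), (row=6, col=7)
  Distance 6: (row=0, col=10), (row=1, col=3), (row=3, col=11), (row=4, col=10), (row=5, col=9), (row=6, col=6), (row=6, col=8), (row=7, col=7)
  Distance 7: (row=0, col=11), (row=1, col=2), (row=2, col=3), (row=5, col=10), (row=6, col=5), (row=7, col=6)  <- goal reached here
One shortest path (7 moves): (row=2, col=6) -> (row=1, col=6) -> (row=0, col=6) -> (row=0, col=5) -> (row=0, col=4) -> (row=0, col=3) -> (row=1, col=3) -> (row=2, col=3)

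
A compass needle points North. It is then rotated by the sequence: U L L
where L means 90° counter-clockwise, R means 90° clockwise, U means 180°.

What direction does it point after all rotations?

Start: North
  U (U-turn (180°)) -> South
  L (left (90° counter-clockwise)) -> East
  L (left (90° counter-clockwise)) -> North
Final: North

Answer: Final heading: North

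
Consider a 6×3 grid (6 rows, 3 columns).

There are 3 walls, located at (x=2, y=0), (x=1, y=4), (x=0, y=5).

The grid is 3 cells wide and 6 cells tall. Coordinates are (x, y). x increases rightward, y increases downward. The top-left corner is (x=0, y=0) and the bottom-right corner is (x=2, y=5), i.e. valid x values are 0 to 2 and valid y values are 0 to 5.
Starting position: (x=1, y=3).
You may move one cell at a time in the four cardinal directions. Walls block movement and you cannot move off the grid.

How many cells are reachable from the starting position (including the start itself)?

Answer: Reachable cells: 15

Derivation:
BFS flood-fill from (x=1, y=3):
  Distance 0: (x=1, y=3)
  Distance 1: (x=1, y=2), (x=0, y=3), (x=2, y=3)
  Distance 2: (x=1, y=1), (x=0, y=2), (x=2, y=2), (x=0, y=4), (x=2, y=4)
  Distance 3: (x=1, y=0), (x=0, y=1), (x=2, y=1), (x=2, y=5)
  Distance 4: (x=0, y=0), (x=1, y=5)
Total reachable: 15 (grid has 15 open cells total)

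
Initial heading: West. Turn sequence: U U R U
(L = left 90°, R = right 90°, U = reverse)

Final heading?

Answer: Final heading: South

Derivation:
Start: West
  U (U-turn (180°)) -> East
  U (U-turn (180°)) -> West
  R (right (90° clockwise)) -> North
  U (U-turn (180°)) -> South
Final: South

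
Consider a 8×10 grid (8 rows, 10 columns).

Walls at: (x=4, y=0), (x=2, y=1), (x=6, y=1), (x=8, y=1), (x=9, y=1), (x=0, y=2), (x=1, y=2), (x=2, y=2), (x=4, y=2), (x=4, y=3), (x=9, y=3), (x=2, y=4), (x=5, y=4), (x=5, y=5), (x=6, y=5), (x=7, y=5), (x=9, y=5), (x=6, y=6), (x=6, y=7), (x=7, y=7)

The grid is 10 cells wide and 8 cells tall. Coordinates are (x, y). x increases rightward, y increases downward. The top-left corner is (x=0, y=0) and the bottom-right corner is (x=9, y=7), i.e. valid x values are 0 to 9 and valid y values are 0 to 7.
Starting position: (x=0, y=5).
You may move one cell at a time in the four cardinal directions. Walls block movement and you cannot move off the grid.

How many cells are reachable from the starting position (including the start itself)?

Answer: Reachable cells: 60

Derivation:
BFS flood-fill from (x=0, y=5):
  Distance 0: (x=0, y=5)
  Distance 1: (x=0, y=4), (x=1, y=5), (x=0, y=6)
  Distance 2: (x=0, y=3), (x=1, y=4), (x=2, y=5), (x=1, y=6), (x=0, y=7)
  Distance 3: (x=1, y=3), (x=3, y=5), (x=2, y=6), (x=1, y=7)
  Distance 4: (x=2, y=3), (x=3, y=4), (x=4, y=5), (x=3, y=6), (x=2, y=7)
  Distance 5: (x=3, y=3), (x=4, y=4), (x=4, y=6), (x=3, y=7)
  Distance 6: (x=3, y=2), (x=5, y=6), (x=4, y=7)
  Distance 7: (x=3, y=1), (x=5, y=7)
  Distance 8: (x=3, y=0), (x=4, y=1)
  Distance 9: (x=2, y=0), (x=5, y=1)
  Distance 10: (x=1, y=0), (x=5, y=0), (x=5, y=2)
  Distance 11: (x=0, y=0), (x=6, y=0), (x=1, y=1), (x=6, y=2), (x=5, y=3)
  Distance 12: (x=7, y=0), (x=0, y=1), (x=7, y=2), (x=6, y=3)
  Distance 13: (x=8, y=0), (x=7, y=1), (x=8, y=2), (x=7, y=3), (x=6, y=4)
  Distance 14: (x=9, y=0), (x=9, y=2), (x=8, y=3), (x=7, y=4)
  Distance 15: (x=8, y=4)
  Distance 16: (x=9, y=4), (x=8, y=5)
  Distance 17: (x=8, y=6)
  Distance 18: (x=7, y=6), (x=9, y=6), (x=8, y=7)
  Distance 19: (x=9, y=7)
Total reachable: 60 (grid has 60 open cells total)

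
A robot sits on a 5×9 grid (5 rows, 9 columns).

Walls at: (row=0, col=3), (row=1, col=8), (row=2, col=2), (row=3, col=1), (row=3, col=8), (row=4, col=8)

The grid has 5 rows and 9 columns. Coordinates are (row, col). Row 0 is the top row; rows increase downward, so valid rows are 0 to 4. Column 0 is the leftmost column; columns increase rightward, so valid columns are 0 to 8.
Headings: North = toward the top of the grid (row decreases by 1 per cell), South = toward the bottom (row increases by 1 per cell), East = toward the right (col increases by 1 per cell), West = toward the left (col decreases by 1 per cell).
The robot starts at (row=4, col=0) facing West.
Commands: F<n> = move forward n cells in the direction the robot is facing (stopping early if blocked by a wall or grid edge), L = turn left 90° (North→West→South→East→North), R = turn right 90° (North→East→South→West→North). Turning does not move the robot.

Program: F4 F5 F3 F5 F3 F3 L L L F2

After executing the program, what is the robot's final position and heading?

Answer: Final position: (row=2, col=0), facing North

Derivation:
Start: (row=4, col=0), facing West
  F4: move forward 0/4 (blocked), now at (row=4, col=0)
  F5: move forward 0/5 (blocked), now at (row=4, col=0)
  F3: move forward 0/3 (blocked), now at (row=4, col=0)
  F5: move forward 0/5 (blocked), now at (row=4, col=0)
  F3: move forward 0/3 (blocked), now at (row=4, col=0)
  F3: move forward 0/3 (blocked), now at (row=4, col=0)
  L: turn left, now facing South
  L: turn left, now facing East
  L: turn left, now facing North
  F2: move forward 2, now at (row=2, col=0)
Final: (row=2, col=0), facing North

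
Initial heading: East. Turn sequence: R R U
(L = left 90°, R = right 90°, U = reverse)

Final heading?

Answer: Final heading: East

Derivation:
Start: East
  R (right (90° clockwise)) -> South
  R (right (90° clockwise)) -> West
  U (U-turn (180°)) -> East
Final: East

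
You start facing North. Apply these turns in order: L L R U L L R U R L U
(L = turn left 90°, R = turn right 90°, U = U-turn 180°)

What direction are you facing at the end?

Answer: Final heading: North

Derivation:
Start: North
  L (left (90° counter-clockwise)) -> West
  L (left (90° counter-clockwise)) -> South
  R (right (90° clockwise)) -> West
  U (U-turn (180°)) -> East
  L (left (90° counter-clockwise)) -> North
  L (left (90° counter-clockwise)) -> West
  R (right (90° clockwise)) -> North
  U (U-turn (180°)) -> South
  R (right (90° clockwise)) -> West
  L (left (90° counter-clockwise)) -> South
  U (U-turn (180°)) -> North
Final: North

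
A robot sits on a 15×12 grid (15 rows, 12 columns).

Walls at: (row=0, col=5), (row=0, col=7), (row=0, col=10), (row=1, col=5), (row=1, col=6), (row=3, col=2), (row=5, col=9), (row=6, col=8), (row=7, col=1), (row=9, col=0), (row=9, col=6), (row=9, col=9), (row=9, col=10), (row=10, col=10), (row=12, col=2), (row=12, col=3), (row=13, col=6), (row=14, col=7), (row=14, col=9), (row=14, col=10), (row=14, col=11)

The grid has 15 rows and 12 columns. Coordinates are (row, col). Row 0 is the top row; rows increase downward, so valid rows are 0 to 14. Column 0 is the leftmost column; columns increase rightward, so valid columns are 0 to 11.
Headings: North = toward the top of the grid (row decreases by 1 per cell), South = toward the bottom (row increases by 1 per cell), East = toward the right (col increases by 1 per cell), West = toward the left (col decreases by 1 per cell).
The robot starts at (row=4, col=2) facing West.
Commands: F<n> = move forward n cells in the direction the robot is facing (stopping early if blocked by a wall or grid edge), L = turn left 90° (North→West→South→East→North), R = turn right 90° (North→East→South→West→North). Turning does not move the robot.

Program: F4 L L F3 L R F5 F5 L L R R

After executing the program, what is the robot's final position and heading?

Start: (row=4, col=2), facing West
  F4: move forward 2/4 (blocked), now at (row=4, col=0)
  L: turn left, now facing South
  L: turn left, now facing East
  F3: move forward 3, now at (row=4, col=3)
  L: turn left, now facing North
  R: turn right, now facing East
  F5: move forward 5, now at (row=4, col=8)
  F5: move forward 3/5 (blocked), now at (row=4, col=11)
  L: turn left, now facing North
  L: turn left, now facing West
  R: turn right, now facing North
  R: turn right, now facing East
Final: (row=4, col=11), facing East

Answer: Final position: (row=4, col=11), facing East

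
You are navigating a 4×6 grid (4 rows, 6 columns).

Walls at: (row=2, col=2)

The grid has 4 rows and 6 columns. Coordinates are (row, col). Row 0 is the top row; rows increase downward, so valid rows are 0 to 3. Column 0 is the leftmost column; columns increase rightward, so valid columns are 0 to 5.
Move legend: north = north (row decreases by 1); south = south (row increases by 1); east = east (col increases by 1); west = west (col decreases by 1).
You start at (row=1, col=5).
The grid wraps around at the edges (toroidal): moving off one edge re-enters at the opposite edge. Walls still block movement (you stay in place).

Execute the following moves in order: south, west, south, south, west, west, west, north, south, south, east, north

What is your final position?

Answer: Final position: (row=0, col=2)

Derivation:
Start: (row=1, col=5)
  south (south): (row=1, col=5) -> (row=2, col=5)
  west (west): (row=2, col=5) -> (row=2, col=4)
  south (south): (row=2, col=4) -> (row=3, col=4)
  south (south): (row=3, col=4) -> (row=0, col=4)
  west (west): (row=0, col=4) -> (row=0, col=3)
  west (west): (row=0, col=3) -> (row=0, col=2)
  west (west): (row=0, col=2) -> (row=0, col=1)
  north (north): (row=0, col=1) -> (row=3, col=1)
  south (south): (row=3, col=1) -> (row=0, col=1)
  south (south): (row=0, col=1) -> (row=1, col=1)
  east (east): (row=1, col=1) -> (row=1, col=2)
  north (north): (row=1, col=2) -> (row=0, col=2)
Final: (row=0, col=2)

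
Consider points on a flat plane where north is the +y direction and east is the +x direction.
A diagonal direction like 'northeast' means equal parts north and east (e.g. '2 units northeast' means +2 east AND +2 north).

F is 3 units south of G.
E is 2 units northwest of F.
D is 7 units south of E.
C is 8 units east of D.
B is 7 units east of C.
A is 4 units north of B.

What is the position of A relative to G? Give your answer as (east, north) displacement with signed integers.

Place G at the origin (east=0, north=0).
  F is 3 units south of G: delta (east=+0, north=-3); F at (east=0, north=-3).
  E is 2 units northwest of F: delta (east=-2, north=+2); E at (east=-2, north=-1).
  D is 7 units south of E: delta (east=+0, north=-7); D at (east=-2, north=-8).
  C is 8 units east of D: delta (east=+8, north=+0); C at (east=6, north=-8).
  B is 7 units east of C: delta (east=+7, north=+0); B at (east=13, north=-8).
  A is 4 units north of B: delta (east=+0, north=+4); A at (east=13, north=-4).
Therefore A relative to G: (east=13, north=-4).

Answer: A is at (east=13, north=-4) relative to G.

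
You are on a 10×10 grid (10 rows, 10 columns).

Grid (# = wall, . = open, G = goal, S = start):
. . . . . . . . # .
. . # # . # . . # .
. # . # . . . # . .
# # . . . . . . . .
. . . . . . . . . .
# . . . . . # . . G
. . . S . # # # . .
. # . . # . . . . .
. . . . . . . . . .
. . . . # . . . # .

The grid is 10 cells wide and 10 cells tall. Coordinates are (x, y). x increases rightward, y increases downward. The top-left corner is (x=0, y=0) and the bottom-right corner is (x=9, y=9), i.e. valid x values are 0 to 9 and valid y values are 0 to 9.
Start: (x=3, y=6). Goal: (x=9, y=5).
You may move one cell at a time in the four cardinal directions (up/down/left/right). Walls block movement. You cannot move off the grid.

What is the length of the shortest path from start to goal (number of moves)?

Answer: Shortest path length: 9

Derivation:
BFS from (x=3, y=6) until reaching (x=9, y=5):
  Distance 0: (x=3, y=6)
  Distance 1: (x=3, y=5), (x=2, y=6), (x=4, y=6), (x=3, y=7)
  Distance 2: (x=3, y=4), (x=2, y=5), (x=4, y=5), (x=1, y=6), (x=2, y=7), (x=3, y=8)
  Distance 3: (x=3, y=3), (x=2, y=4), (x=4, y=4), (x=1, y=5), (x=5, y=5), (x=0, y=6), (x=2, y=8), (x=4, y=8), (x=3, y=9)
  Distance 4: (x=2, y=3), (x=4, y=3), (x=1, y=4), (x=5, y=4), (x=0, y=7), (x=1, y=8), (x=5, y=8), (x=2, y=9)
  Distance 5: (x=2, y=2), (x=4, y=2), (x=5, y=3), (x=0, y=4), (x=6, y=4), (x=5, y=7), (x=0, y=8), (x=6, y=8), (x=1, y=9), (x=5, y=9)
  Distance 6: (x=4, y=1), (x=5, y=2), (x=6, y=3), (x=7, y=4), (x=6, y=7), (x=7, y=8), (x=0, y=9), (x=6, y=9)
  Distance 7: (x=4, y=0), (x=6, y=2), (x=7, y=3), (x=8, y=4), (x=7, y=5), (x=7, y=7), (x=8, y=8), (x=7, y=9)
  Distance 8: (x=3, y=0), (x=5, y=0), (x=6, y=1), (x=8, y=3), (x=9, y=4), (x=8, y=5), (x=8, y=7), (x=9, y=8)
  Distance 9: (x=2, y=0), (x=6, y=0), (x=7, y=1), (x=8, y=2), (x=9, y=3), (x=9, y=5), (x=8, y=6), (x=9, y=7), (x=9, y=9)  <- goal reached here
One shortest path (9 moves): (x=3, y=6) -> (x=4, y=6) -> (x=4, y=5) -> (x=5, y=5) -> (x=5, y=4) -> (x=6, y=4) -> (x=7, y=4) -> (x=8, y=4) -> (x=9, y=4) -> (x=9, y=5)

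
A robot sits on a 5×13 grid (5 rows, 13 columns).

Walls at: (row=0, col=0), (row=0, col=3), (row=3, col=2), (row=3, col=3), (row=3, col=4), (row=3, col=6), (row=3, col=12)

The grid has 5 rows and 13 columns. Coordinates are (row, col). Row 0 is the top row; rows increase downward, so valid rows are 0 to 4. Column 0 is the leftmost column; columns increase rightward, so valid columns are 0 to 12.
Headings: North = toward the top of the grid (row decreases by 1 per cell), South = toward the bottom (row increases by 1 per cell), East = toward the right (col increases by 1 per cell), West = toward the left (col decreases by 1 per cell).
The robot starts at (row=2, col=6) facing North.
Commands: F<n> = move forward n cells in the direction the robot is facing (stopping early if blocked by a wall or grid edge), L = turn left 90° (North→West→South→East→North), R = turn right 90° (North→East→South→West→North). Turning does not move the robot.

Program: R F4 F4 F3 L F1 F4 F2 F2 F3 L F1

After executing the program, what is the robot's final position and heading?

Start: (row=2, col=6), facing North
  R: turn right, now facing East
  F4: move forward 4, now at (row=2, col=10)
  F4: move forward 2/4 (blocked), now at (row=2, col=12)
  F3: move forward 0/3 (blocked), now at (row=2, col=12)
  L: turn left, now facing North
  F1: move forward 1, now at (row=1, col=12)
  F4: move forward 1/4 (blocked), now at (row=0, col=12)
  F2: move forward 0/2 (blocked), now at (row=0, col=12)
  F2: move forward 0/2 (blocked), now at (row=0, col=12)
  F3: move forward 0/3 (blocked), now at (row=0, col=12)
  L: turn left, now facing West
  F1: move forward 1, now at (row=0, col=11)
Final: (row=0, col=11), facing West

Answer: Final position: (row=0, col=11), facing West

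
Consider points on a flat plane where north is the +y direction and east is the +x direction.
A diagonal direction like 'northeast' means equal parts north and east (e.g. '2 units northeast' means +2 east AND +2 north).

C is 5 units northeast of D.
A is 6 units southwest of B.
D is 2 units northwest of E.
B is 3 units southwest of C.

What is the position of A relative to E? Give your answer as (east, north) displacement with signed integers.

Place E at the origin (east=0, north=0).
  D is 2 units northwest of E: delta (east=-2, north=+2); D at (east=-2, north=2).
  C is 5 units northeast of D: delta (east=+5, north=+5); C at (east=3, north=7).
  B is 3 units southwest of C: delta (east=-3, north=-3); B at (east=0, north=4).
  A is 6 units southwest of B: delta (east=-6, north=-6); A at (east=-6, north=-2).
Therefore A relative to E: (east=-6, north=-2).

Answer: A is at (east=-6, north=-2) relative to E.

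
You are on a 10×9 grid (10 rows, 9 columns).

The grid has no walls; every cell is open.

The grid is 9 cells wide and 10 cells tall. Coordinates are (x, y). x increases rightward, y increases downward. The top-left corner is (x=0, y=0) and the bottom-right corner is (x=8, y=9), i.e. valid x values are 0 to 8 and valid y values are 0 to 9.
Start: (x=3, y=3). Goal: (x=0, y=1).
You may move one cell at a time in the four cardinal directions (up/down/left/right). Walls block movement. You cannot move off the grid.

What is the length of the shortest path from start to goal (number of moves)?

Answer: Shortest path length: 5

Derivation:
BFS from (x=3, y=3) until reaching (x=0, y=1):
  Distance 0: (x=3, y=3)
  Distance 1: (x=3, y=2), (x=2, y=3), (x=4, y=3), (x=3, y=4)
  Distance 2: (x=3, y=1), (x=2, y=2), (x=4, y=2), (x=1, y=3), (x=5, y=3), (x=2, y=4), (x=4, y=4), (x=3, y=5)
  Distance 3: (x=3, y=0), (x=2, y=1), (x=4, y=1), (x=1, y=2), (x=5, y=2), (x=0, y=3), (x=6, y=3), (x=1, y=4), (x=5, y=4), (x=2, y=5), (x=4, y=5), (x=3, y=6)
  Distance 4: (x=2, y=0), (x=4, y=0), (x=1, y=1), (x=5, y=1), (x=0, y=2), (x=6, y=2), (x=7, y=3), (x=0, y=4), (x=6, y=4), (x=1, y=5), (x=5, y=5), (x=2, y=6), (x=4, y=6), (x=3, y=7)
  Distance 5: (x=1, y=0), (x=5, y=0), (x=0, y=1), (x=6, y=1), (x=7, y=2), (x=8, y=3), (x=7, y=4), (x=0, y=5), (x=6, y=5), (x=1, y=6), (x=5, y=6), (x=2, y=7), (x=4, y=7), (x=3, y=8)  <- goal reached here
One shortest path (5 moves): (x=3, y=3) -> (x=2, y=3) -> (x=1, y=3) -> (x=0, y=3) -> (x=0, y=2) -> (x=0, y=1)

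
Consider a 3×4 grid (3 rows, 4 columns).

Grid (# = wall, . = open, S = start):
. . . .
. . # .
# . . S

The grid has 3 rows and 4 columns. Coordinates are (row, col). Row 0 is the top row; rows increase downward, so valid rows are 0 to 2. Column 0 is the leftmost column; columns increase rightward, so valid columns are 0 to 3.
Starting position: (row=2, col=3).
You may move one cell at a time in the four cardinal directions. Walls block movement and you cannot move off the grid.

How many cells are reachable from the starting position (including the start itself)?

BFS flood-fill from (row=2, col=3):
  Distance 0: (row=2, col=3)
  Distance 1: (row=1, col=3), (row=2, col=2)
  Distance 2: (row=0, col=3), (row=2, col=1)
  Distance 3: (row=0, col=2), (row=1, col=1)
  Distance 4: (row=0, col=1), (row=1, col=0)
  Distance 5: (row=0, col=0)
Total reachable: 10 (grid has 10 open cells total)

Answer: Reachable cells: 10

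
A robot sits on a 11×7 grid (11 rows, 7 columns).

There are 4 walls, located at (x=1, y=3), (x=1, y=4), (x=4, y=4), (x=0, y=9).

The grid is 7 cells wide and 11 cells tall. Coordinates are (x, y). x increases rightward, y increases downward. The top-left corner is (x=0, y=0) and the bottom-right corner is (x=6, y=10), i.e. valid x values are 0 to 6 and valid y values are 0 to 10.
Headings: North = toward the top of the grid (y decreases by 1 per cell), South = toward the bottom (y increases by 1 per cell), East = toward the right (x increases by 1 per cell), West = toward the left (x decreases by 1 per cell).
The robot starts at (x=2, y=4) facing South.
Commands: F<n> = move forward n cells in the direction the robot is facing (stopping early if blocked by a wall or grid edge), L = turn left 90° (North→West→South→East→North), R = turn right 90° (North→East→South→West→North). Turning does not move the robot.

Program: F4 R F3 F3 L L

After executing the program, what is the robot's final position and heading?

Answer: Final position: (x=0, y=8), facing East

Derivation:
Start: (x=2, y=4), facing South
  F4: move forward 4, now at (x=2, y=8)
  R: turn right, now facing West
  F3: move forward 2/3 (blocked), now at (x=0, y=8)
  F3: move forward 0/3 (blocked), now at (x=0, y=8)
  L: turn left, now facing South
  L: turn left, now facing East
Final: (x=0, y=8), facing East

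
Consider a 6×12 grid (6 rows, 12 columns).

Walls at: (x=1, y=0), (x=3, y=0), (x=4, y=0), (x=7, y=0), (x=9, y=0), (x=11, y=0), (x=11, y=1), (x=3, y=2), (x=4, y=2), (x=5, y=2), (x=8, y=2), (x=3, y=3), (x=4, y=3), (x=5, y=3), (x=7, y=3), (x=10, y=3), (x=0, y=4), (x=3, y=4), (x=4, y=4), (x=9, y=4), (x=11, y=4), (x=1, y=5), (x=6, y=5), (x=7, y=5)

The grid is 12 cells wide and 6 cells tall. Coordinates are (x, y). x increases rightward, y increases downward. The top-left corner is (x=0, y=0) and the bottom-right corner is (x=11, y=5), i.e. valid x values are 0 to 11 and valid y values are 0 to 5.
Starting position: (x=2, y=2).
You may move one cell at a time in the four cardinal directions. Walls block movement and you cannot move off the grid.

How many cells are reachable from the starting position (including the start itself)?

Answer: Reachable cells: 47

Derivation:
BFS flood-fill from (x=2, y=2):
  Distance 0: (x=2, y=2)
  Distance 1: (x=2, y=1), (x=1, y=2), (x=2, y=3)
  Distance 2: (x=2, y=0), (x=1, y=1), (x=3, y=1), (x=0, y=2), (x=1, y=3), (x=2, y=4)
  Distance 3: (x=0, y=1), (x=4, y=1), (x=0, y=3), (x=1, y=4), (x=2, y=5)
  Distance 4: (x=0, y=0), (x=5, y=1), (x=3, y=5)
  Distance 5: (x=5, y=0), (x=6, y=1), (x=4, y=5)
  Distance 6: (x=6, y=0), (x=7, y=1), (x=6, y=2), (x=5, y=5)
  Distance 7: (x=8, y=1), (x=7, y=2), (x=6, y=3), (x=5, y=4)
  Distance 8: (x=8, y=0), (x=9, y=1), (x=6, y=4)
  Distance 9: (x=10, y=1), (x=9, y=2), (x=7, y=4)
  Distance 10: (x=10, y=0), (x=10, y=2), (x=9, y=3), (x=8, y=4)
  Distance 11: (x=11, y=2), (x=8, y=3), (x=8, y=5)
  Distance 12: (x=11, y=3), (x=9, y=5)
  Distance 13: (x=10, y=5)
  Distance 14: (x=10, y=4), (x=11, y=5)
Total reachable: 47 (grid has 48 open cells total)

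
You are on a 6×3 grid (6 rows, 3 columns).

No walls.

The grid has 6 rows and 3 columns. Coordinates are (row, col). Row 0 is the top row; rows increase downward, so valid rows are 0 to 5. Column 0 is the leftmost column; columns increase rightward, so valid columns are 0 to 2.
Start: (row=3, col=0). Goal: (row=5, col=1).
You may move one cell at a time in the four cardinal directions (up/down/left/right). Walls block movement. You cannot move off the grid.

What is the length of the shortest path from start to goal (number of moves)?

BFS from (row=3, col=0) until reaching (row=5, col=1):
  Distance 0: (row=3, col=0)
  Distance 1: (row=2, col=0), (row=3, col=1), (row=4, col=0)
  Distance 2: (row=1, col=0), (row=2, col=1), (row=3, col=2), (row=4, col=1), (row=5, col=0)
  Distance 3: (row=0, col=0), (row=1, col=1), (row=2, col=2), (row=4, col=2), (row=5, col=1)  <- goal reached here
One shortest path (3 moves): (row=3, col=0) -> (row=3, col=1) -> (row=4, col=1) -> (row=5, col=1)

Answer: Shortest path length: 3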